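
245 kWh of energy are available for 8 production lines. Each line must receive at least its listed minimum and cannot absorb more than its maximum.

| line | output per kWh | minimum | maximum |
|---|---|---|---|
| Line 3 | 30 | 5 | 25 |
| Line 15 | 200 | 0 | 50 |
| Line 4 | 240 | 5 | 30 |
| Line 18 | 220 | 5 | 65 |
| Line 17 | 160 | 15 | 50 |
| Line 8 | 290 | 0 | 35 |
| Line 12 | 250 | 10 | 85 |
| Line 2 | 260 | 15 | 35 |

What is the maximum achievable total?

Meeting every minimum uses 5+0+5+5+15+0+10+15 = 55 kWh, leaving 190.
Order the production lines by output per kWh: Line 8 290 > Line 2 260 > Line 12 250 > Line 4 240 > Line 18 220 > Line 15 200 > Line 17 160 > Line 3 30.
Line 8: +35 to 35 (cap) → 155 left.
Line 2: +20 to 35 (cap) → 135 left.
Give Line 12 75 more to hit its cap of 85 → 60 left.
Line 4: +25 to 30 (cap) → 35 left.
Line 18 has room for 60 more but only 35 remain, so it gets 40.
Total = 30×5 + 240×30 + 220×40 + 160×15 + 290×35 + 250×85 + 260×35 = 59050.

59050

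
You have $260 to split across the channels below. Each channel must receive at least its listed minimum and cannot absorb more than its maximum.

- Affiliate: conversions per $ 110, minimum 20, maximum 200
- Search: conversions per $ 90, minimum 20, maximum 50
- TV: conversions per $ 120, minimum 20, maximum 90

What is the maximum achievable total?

Meeting every minimum uses 20+20+20 = 60 $, leaving 200.
Highest conversions per $ first: TV 120 > Affiliate 110 > Search 90.
TV takes 70 more to reach its cap of 90 → 130 left.
Only 130 left; Affiliate takes them to reach 150.
Total = 110×150 + 90×20 + 120×90 = 29100.

29100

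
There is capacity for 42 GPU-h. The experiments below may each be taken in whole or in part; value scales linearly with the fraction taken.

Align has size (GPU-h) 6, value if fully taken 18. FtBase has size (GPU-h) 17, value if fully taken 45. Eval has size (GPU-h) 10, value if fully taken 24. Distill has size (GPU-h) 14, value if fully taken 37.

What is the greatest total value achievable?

Best value per unit of size first: Align 18/6≈3, FtBase 45/17≈2.65, Distill 37/14≈2.64, Eval 24/10≈2.4.
Align: take in full, 6 GPU-h for value 18 — 36 left.
Take all of FtBase (17 GPU-h, value 45) — 19 GPU-h left.
Distill: take in full, 14 GPU-h for value 37 — 5 left.
Fill the last 5 GPU-h with part of Eval: 5/10 of it earns 12.
Total value = 112.

112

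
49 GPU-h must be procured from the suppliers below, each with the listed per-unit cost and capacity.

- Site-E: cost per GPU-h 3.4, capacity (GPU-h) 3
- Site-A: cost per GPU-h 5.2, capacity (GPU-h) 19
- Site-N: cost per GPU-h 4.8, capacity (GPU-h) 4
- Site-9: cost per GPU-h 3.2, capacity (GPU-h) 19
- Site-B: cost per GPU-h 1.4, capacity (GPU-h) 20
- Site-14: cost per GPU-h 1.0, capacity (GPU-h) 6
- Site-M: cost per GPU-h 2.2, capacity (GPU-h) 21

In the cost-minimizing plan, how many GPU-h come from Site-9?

Fill from the cheapest supplier first.
Site-14 at 1.0: take all 6 GPU-h → 43 still needed.
Site-B at 1.4: take all 20 GPU-h → 23 still needed.
Take 21 from Site-M at 2.2 → need 2 more.
Take 2 from Site-9 at 3.2 to finish.
Site-E, Site-N, Site-A: unused.

2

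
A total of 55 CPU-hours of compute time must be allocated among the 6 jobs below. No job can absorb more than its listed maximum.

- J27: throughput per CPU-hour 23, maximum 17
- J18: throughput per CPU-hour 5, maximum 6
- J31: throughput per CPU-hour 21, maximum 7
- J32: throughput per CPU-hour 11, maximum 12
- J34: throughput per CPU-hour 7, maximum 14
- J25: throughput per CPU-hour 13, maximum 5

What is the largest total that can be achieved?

833

Rank by throughput per CPU-hour: J27 23 > J31 21 > J25 13 > J32 11 > J34 7 > J18 5.
J27: +17 to 17 (cap) — 38 left.
J31: +7 to 7 (cap) — 31 left.
J25: +5 to 5 (cap) — 26 left.
Give J32 12 to hit its cap of 12 — 14 left.
J34 takes 14 to reach its cap of 14 — 0 left.
Total = 23×17 + 21×7 + 11×12 + 7×14 + 13×5 = 833.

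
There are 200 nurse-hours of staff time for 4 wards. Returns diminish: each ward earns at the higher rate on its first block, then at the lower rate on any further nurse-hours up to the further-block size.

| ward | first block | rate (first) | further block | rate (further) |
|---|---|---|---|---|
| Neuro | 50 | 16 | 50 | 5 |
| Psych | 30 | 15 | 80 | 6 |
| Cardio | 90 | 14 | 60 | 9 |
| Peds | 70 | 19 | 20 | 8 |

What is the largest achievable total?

3280

Treat each block as its own option and order by rate: Peds/first 19 > Neuro/first 16 > Psych/first 15 > Cardio/first 14 > Cardio/second 9 > Peds/second 8 > Psych/second 6 > Neuro/second 5.
Fill Peds first block (70 at 19) → 130 left.
Neuro/first (16): +50 → 80 left.
Psych first at 15: fill all 30 → 50 left.
Cardio/first: +50 of 90 at 14; pool empty.
Total = 19×70 + 16×50 + 15×30 + 14×50 = 3280.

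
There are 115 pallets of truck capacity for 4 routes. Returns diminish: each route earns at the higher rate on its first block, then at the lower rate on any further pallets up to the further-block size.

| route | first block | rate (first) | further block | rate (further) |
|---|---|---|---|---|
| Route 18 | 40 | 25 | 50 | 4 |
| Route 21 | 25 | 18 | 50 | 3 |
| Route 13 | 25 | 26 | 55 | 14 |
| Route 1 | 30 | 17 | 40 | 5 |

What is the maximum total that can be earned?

2525

Treat each block as its own option and order by rate: Route 13/T1 26 > Route 18/T1 25 > Route 21/T1 18 > Route 1/T1 17 > Route 13/T2 14 > Route 1/T2 5 > Route 18/T2 4 > Route 21/T2 3.
Route 13 T1 at 26: fill all 25 → 90 left.
Route 18/T1 (25): +40 → 50 left.
Route 21/T1 (18): +25 → 25 left.
Route 1/T1: +25 of 30 at 17; pool empty.
Total = 26×25 + 25×40 + 18×25 + 17×25 = 2525.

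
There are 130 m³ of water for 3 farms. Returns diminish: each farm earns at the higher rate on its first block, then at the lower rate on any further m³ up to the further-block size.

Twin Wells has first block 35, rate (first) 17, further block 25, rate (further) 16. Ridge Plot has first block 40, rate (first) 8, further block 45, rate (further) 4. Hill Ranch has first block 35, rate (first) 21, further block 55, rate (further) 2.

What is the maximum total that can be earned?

2010

Order all 6 blocks by rate: Hill Ranch/first 21 > Twin Wells/first 17 > Twin Wells/second 16 > Ridge Plot/first 8 > Ridge Plot/second 4 > Hill Ranch/second 2.
Fill Hill Ranch first block (35 at 21) → 95 left.
Fill Twin Wells first block (35 at 17) → 60 left.
Twin Wells/second (16): +25 → 35 left.
Ridge Plot/first: +35 of 40 at 8; pool empty.
Total = 21×35 + 17×35 + 16×25 + 8×35 = 2010.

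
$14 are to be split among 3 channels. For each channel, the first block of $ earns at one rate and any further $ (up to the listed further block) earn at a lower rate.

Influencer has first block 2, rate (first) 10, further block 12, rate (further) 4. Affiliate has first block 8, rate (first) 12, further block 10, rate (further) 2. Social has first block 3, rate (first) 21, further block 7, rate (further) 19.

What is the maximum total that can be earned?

244

Rank every tier by rate: Social/T1 21 > Social/T2 19 > Affiliate/T1 12 > Influencer/T1 10 > Influencer/T2 4 > Affiliate/T2 2.
Social/T1 (21): +3 ; 11 left.
Fill Social T2 block (7 at 19) ; 4 left.
Affiliate T1 at 12: only 4 left, fill 4.
Total = 21×3 + 19×7 + 12×4 = 244.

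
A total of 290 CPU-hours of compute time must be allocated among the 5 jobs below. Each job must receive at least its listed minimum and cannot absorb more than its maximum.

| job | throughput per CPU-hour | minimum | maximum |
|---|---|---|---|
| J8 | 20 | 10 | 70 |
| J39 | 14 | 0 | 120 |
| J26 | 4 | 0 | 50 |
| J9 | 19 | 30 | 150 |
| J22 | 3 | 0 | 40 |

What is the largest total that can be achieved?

Meeting every minimum uses 10+0+0+30+0 = 40 CPU-hours, leaving 250.
Rank by throughput per CPU-hour: J8 20 > J9 19 > J39 14 > J26 4 > J22 3.
Give J8 60 more to hit its cap of 70 ; 190 left.
J9 takes 120 more to reach its cap of 150 ; 70 left.
J39: +70 (room for 120) → 70. Pool exhausted.
Total = 20×70 + 14×70 + 19×150 = 5230.

5230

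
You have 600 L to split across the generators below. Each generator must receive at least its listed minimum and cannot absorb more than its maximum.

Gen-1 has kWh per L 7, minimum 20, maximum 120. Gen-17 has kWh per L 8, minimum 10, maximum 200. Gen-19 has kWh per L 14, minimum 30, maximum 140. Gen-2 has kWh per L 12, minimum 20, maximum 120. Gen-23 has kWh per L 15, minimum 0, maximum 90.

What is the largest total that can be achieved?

6700

Meeting every minimum uses 20+10+30+20+0 = 80 L, leaving 520.
Rank by kWh per L: Gen-23 15 > Gen-19 14 > Gen-2 12 > Gen-17 8 > Gen-1 7.
Give Gen-23 90 more to hit its cap of 90 — 430 left.
Gen-19: +110 to 140 (cap) — 320 left.
Give Gen-2 100 more to hit its cap of 120 — 220 left.
Gen-17 takes 190 more to reach its cap of 200 — 30 left.
Only 30 left; Gen-1 takes them to reach 50.
Total = 7×50 + 8×200 + 14×140 + 12×120 + 15×90 = 6700.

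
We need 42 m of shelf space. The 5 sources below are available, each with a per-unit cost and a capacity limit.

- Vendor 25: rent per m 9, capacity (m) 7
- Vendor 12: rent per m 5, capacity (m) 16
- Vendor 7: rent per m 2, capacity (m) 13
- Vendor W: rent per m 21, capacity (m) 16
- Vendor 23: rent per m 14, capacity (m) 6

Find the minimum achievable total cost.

Use sources in increasing cost order.
Take 13 from Vendor 7 at 2 ; need 29 more.
Take 16 from Vendor 12 at 5 ; need 13 more.
Vendor 25 at 9: take all 7 m ; 6 still needed.
Take 6 from Vendor 23 at 14 ; need 0 more.
Vendor W: unused.
Cost = 13×2 + 16×5 + 7×9 + 6×14 = 253.

253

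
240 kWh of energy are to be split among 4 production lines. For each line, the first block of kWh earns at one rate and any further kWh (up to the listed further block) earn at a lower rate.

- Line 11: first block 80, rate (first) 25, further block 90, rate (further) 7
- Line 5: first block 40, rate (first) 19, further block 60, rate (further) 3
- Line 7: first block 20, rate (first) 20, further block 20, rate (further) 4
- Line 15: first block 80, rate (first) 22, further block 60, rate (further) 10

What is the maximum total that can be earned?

Rank every tier by rate: Line 11/first 25 > Line 15/first 22 > Line 7/first 20 > Line 5/first 19 > Line 15/second 10 > Line 11/second 7 > Line 7/second 4 > Line 5/second 3.
Line 11/first (25): +80 → 160 left.
Fill Line 15 first block (80 at 22) → 80 left.
Line 7/first (20): +20 → 60 left.
Line 5/first (19): +40 → 20 left.
20 remain; put them into Line 15 second at 10.
Total = 25×80 + 22×80 + 20×20 + 19×40 + 10×20 = 5120.

5120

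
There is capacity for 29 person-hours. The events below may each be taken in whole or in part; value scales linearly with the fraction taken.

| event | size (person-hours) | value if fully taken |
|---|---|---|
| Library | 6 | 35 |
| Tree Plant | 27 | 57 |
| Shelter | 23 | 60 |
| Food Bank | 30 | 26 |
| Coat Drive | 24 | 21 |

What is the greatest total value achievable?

Best value per unit of size first: Library 35/6≈5.83, Shelter 60/23≈2.61, Tree Plant 57/27≈2.11, Coat Drive 21/24≈0.875, Food Bank 26/30≈0.867.
Library: take in full, 6 person-hours for value 35 ; 23 left.
Take all of Shelter (23 person-hours, value 60) ; 0 person-hours left.
Total value = 95.

95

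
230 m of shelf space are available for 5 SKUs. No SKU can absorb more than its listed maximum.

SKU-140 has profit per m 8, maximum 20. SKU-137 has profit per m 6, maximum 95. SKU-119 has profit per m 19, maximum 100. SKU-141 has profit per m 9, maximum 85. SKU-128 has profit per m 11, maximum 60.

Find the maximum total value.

3190

Highest profit per m first: SKU-119 19 > SKU-128 11 > SKU-141 9 > SKU-140 8 > SKU-137 6.
SKU-119 takes 100 to reach its cap of 100 — 130 left.
SKU-128 takes 60 to reach its cap of 60 — 70 left.
SKU-141 has room for 85 but only 70 remain, so it gets 70.
Total = 19×100 + 9×70 + 11×60 = 3190.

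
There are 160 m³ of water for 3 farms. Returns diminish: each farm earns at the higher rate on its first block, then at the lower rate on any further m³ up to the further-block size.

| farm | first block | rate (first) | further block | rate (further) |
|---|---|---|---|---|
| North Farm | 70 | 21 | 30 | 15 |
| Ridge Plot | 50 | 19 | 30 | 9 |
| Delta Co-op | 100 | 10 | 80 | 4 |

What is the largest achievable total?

Rank every tier by rate: North Farm/tier1 21 > Ridge Plot/tier1 19 > North Farm/tier2 15 > Delta Co-op/tier1 10 > Ridge Plot/tier2 9 > Delta Co-op/tier2 4.
North Farm/tier1 (21): +70 — 90 left.
Ridge Plot tier1 at 19: fill all 50 — 40 left.
Fill North Farm tier2 block (30 at 15) — 10 left.
10 remain; put them into Delta Co-op tier1 at 10.
Total = 21×70 + 19×50 + 15×30 + 10×10 = 2970.

2970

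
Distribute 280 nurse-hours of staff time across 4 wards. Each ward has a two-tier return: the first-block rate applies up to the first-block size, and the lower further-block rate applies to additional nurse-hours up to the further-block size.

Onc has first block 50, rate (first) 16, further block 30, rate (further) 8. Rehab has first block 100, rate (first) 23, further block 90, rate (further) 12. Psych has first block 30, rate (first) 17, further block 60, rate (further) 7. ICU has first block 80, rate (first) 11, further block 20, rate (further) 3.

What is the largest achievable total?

Rank every tier by rate: Rehab/tier1 23 > Psych/tier1 17 > Onc/tier1 16 > Rehab/tier2 12 > ICU/tier1 11 > Onc/tier2 8 > Psych/tier2 7 > ICU/tier2 3.
Fill Rehab tier1 block (100 at 23) ; 180 left.
Psych/tier1 (17): +30 ; 150 left.
Fill Onc tier1 block (50 at 16) ; 100 left.
Rehab tier2 at 12: fill all 90 ; 10 left.
ICU/tier1: +10 of 80 at 11; pool empty.
Total = 23×100 + 17×30 + 16×50 + 12×90 + 11×10 = 4800.

4800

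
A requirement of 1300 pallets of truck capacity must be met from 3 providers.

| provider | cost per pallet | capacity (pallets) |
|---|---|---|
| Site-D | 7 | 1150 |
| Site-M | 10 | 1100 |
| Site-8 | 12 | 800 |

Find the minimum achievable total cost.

Fill from the cheapest provider first.
Take 1150 from Site-D at 7 ; need 150 more.
Site-M (10): take the remaining 150 ; done.
Site-8: unused.
Cost = 1150×7 + 150×10 = 9550.

9550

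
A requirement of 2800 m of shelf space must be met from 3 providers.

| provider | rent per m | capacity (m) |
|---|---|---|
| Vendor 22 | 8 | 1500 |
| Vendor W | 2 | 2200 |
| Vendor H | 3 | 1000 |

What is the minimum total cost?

Fill from the cheapest provider first.
Take 2200 from Vendor W at 2 ; need 600 more.
Vendor H at 3: take 600 of its 1000 ; requirement met.
Vendor 22: unused.
Cost = 2200×2 + 600×3 = 6200.

6200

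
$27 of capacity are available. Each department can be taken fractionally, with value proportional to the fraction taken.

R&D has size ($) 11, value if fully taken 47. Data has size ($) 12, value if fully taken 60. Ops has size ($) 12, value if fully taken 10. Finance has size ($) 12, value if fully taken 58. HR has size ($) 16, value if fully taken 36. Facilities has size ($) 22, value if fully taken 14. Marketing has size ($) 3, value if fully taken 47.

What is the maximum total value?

165

Rank by value-to-size ratio: Marketing 47/3≈15.7, Data 60/12≈5, Finance 58/12≈4.83, R&D 47/11≈4.27, HR 36/16≈2.25, Ops 10/12≈0.833, Facilities 14/22≈0.636.
Take all of Marketing (3 $, value 47) — 24 $ left.
All 12 $ of Data fit (value 60) — 12 remain.
All 12 $ of Finance fit (value 58) — 0 remain.
Total value = 165.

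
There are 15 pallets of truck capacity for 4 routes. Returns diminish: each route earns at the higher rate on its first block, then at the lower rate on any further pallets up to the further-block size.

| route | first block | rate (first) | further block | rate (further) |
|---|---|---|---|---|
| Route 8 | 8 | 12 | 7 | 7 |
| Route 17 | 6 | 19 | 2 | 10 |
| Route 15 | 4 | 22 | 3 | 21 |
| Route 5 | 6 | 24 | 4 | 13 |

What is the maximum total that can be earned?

333

Order all 8 blocks by rate: Route 5/tier1 24 > Route 15/tier1 22 > Route 15/tier2 21 > Route 17/tier1 19 > Route 5/tier2 13 > Route 8/tier1 12 > Route 17/tier2 10 > Route 8/tier2 7.
Route 5/tier1 (24): +6 ; 9 left.
Route 15/tier1 (22): +4 ; 5 left.
Route 15/tier2 (21): +3 ; 2 left.
Route 17 tier1 at 19: only 2 left, fill 2.
Total = 24×6 + 22×4 + 21×3 + 19×2 = 333.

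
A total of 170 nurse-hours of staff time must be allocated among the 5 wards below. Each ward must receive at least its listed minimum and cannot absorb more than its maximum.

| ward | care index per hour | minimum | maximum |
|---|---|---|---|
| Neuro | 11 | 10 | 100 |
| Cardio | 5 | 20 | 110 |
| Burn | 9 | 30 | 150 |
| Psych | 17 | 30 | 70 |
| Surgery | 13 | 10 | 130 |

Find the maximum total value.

2190

Meeting every minimum uses 10+20+30+30+10 = 100 nurse-hours, leaving 70.
Order the wards by care index per hour: Psych 17 > Surgery 13 > Neuro 11 > Burn 9 > Cardio 5.
Psych takes 40 more to reach its cap of 70 ; 30 left.
Only 30 left; Surgery takes them to reach 40.
Total = 11×10 + 5×20 + 9×30 + 17×70 + 13×40 = 2190.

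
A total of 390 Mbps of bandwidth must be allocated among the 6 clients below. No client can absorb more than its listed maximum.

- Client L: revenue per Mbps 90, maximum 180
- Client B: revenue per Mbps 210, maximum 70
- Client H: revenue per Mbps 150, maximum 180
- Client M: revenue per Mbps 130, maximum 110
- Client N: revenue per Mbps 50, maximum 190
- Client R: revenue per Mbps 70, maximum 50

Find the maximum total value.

Highest revenue per Mbps first: Client B 210 > Client H 150 > Client M 130 > Client L 90 > Client R 70 > Client N 50.
Client B takes 70 to reach its cap of 70 — 320 left.
Give Client H 180 to hit its cap of 180 — 140 left.
Client M takes 110 to reach its cap of 110 — 30 left.
Only 30 left; Client L takes them to reach 30.
Total = 90×30 + 210×70 + 150×180 + 130×110 = 58700.

58700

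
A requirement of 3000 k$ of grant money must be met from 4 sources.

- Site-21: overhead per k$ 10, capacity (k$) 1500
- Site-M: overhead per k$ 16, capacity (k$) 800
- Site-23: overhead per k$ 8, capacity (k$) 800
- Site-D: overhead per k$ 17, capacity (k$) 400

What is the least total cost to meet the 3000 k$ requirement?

Fill from the cheapest source first.
Site-23 (8): use full 800 → 2200 k$ to go.
Site-21 (10): use full 1500 → 700 k$ to go.
Site-M at 16: take 700 of its 800 → requirement met.
Site-D: unused.
Cost = 800×8 + 1500×10 + 700×16 = 32600.

32600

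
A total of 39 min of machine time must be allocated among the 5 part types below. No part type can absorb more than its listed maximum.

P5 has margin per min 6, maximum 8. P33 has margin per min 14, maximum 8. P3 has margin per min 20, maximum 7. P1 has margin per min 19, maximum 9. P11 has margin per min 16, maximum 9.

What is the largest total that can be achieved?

603

Highest margin per min first: P3 20 > P1 19 > P11 16 > P33 14 > P5 6.
P3: +7 to 7 (cap) → 32 left.
P1 takes 9 to reach its cap of 9 → 23 left.
P11 takes 9 to reach its cap of 9 → 14 left.
P33 takes 8 to reach its cap of 8 → 6 left.
Only 6 left; P5 takes them to reach 6.
Total = 6×6 + 14×8 + 20×7 + 19×9 + 16×9 = 603.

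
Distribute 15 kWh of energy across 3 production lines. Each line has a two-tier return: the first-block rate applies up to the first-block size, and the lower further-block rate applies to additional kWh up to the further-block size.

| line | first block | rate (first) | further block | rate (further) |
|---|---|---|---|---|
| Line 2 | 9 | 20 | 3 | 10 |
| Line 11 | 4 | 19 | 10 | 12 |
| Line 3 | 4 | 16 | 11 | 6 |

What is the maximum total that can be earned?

Rank every tier by rate: Line 2/tier1 20 > Line 11/tier1 19 > Line 3/tier1 16 > Line 11/tier2 12 > Line 2/tier2 10 > Line 3/tier2 6.
Line 2 tier1 at 20: fill all 9 ; 6 left.
Line 11 tier1 at 19: fill all 4 ; 2 left.
Line 3 tier1 at 16: only 2 left, fill 2.
Total = 20×9 + 19×4 + 16×2 = 288.

288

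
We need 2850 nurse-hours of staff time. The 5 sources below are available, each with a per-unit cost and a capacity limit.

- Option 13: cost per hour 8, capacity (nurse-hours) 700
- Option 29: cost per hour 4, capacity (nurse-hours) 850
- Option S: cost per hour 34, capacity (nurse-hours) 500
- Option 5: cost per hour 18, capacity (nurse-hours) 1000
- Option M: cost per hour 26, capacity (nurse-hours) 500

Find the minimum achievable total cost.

Use sources in increasing cost order.
Take 850 from Option 29 at 4 → need 2000 more.
Option 13 at 8: take all 700 nurse-hours → 1300 still needed.
Take 1000 from Option 5 at 18 → need 300 more.
Take 300 from Option M at 26 to finish.
Option S: unused.
Cost = 850×4 + 700×8 + 1000×18 + 300×26 = 34800.

34800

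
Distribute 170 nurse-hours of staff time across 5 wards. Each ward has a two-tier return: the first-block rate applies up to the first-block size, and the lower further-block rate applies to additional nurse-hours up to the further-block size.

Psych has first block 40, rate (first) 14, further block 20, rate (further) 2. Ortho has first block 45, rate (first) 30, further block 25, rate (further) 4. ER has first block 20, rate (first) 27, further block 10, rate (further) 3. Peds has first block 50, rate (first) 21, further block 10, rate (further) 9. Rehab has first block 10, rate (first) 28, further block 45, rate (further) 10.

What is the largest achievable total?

Order all 10 blocks by rate: Ortho/tier1 30 > Rehab/tier1 28 > ER/tier1 27 > Peds/tier1 21 > Psych/tier1 14 > Rehab/tier2 10 > Peds/tier2 9 > Ortho/tier2 4 > ER/tier2 3 > Psych/tier2 2.
Fill Ortho tier1 block (45 at 30) → 125 left.
Rehab/tier1 (28): +10 → 115 left.
Fill ER tier1 block (20 at 27) → 95 left.
Peds tier1 at 21: fill all 50 → 45 left.
Psych tier1 at 14: fill all 40 → 5 left.
5 remain; put them into Rehab tier2 at 10.
Total = 30×45 + 28×10 + 27×20 + 21×50 + 14×40 + 10×5 = 3830.

3830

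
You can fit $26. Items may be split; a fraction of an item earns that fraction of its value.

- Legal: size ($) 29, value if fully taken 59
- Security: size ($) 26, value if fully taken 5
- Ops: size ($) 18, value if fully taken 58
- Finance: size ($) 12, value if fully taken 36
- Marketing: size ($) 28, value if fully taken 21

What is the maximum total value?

82

Rank by value-to-size ratio: Ops 58/18≈3.22, Finance 36/12≈3, Legal 59/29≈2.03, Marketing 21/28≈0.75, Security 5/26≈0.192.
Ops: take in full, 18 $ for value 58 — 8 left.
Only 8 $ remain; take 8/12 of Finance for value 36×8/12 = 24.
Total value = 82.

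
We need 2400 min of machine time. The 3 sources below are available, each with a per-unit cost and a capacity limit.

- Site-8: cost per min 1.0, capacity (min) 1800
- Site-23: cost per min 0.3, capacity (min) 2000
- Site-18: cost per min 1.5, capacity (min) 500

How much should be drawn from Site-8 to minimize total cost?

Use sources in increasing cost order.
Take 2000 from Site-23 at 0.3 → need 400 more.
Site-8 (1.0): take the remaining 400 → done.
Site-18: unused.

400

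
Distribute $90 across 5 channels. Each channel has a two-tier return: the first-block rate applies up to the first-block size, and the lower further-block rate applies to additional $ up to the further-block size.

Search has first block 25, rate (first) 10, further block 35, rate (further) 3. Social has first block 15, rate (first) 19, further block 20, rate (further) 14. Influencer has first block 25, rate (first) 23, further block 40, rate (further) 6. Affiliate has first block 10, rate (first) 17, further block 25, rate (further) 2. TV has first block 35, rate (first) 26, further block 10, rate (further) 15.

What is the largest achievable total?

2015

Order all 10 blocks by rate: TV/tier1 26 > Influencer/tier1 23 > Social/tier1 19 > Affiliate/tier1 17 > TV/tier2 15 > Social/tier2 14 > Search/tier1 10 > Influencer/tier2 6 > Search/tier2 3 > Affiliate/tier2 2.
TV tier1 at 26: fill all 35 — 55 left.
Fill Influencer tier1 block (25 at 23) — 30 left.
Social/tier1 (19): +15 — 15 left.
Affiliate tier1 at 17: fill all 10 — 5 left.
TV/tier2: +5 of 10 at 15; pool empty.
Total = 26×35 + 23×25 + 19×15 + 17×10 + 15×5 = 2015.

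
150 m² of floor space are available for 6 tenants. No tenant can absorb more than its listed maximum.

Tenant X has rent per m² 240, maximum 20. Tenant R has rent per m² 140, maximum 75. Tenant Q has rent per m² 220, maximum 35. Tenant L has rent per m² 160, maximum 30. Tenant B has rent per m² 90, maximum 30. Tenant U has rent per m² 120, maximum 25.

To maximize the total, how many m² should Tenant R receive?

Order the tenants by rent per m²: Tenant X 240 > Tenant Q 220 > Tenant L 160 > Tenant R 140 > Tenant U 120 > Tenant B 90.
Tenant X takes 20 to reach its cap of 20 → 130 left.
Give Tenant Q 35 to hit its cap of 35 → 95 left.
Tenant L: +30 to 30 (cap) → 65 left.
Only 65 left; Tenant R takes them to reach 65.

65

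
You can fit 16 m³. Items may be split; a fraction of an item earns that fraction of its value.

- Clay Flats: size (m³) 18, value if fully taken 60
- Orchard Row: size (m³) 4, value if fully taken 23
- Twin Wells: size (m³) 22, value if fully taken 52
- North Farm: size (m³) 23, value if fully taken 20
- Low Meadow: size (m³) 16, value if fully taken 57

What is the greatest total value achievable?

65.75

Rank by value-to-size ratio: Orchard Row 23/4≈5.75, Low Meadow 57/16≈3.56, Clay Flats 60/18≈3.33, Twin Wells 52/22≈2.36, North Farm 20/23≈0.87.
Take all of Orchard Row (4 m³, value 23) → 12 m³ left.
12 m³ left: a 12/16 share of Low Meadow gives 57×12/16 = 42.75.
Total value = 65.75.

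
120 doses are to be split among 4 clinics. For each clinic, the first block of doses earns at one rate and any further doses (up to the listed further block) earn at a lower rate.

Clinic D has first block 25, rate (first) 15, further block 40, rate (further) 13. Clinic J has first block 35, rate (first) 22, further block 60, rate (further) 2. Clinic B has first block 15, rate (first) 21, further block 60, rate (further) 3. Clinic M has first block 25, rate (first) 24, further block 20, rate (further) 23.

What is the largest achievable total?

2520

Rank every tier by rate: Clinic M/tier1 24 > Clinic M/tier2 23 > Clinic J/tier1 22 > Clinic B/tier1 21 > Clinic D/tier1 15 > Clinic D/tier2 13 > Clinic B/tier2 3 > Clinic J/tier2 2.
Clinic M tier1 at 24: fill all 25 → 95 left.
Clinic M/tier2 (23): +20 → 75 left.
Fill Clinic J tier1 block (35 at 22) → 40 left.
Clinic B/tier1 (21): +15 → 25 left.
Clinic D/tier1 (15): +25 → 0 left.
Total = 24×25 + 23×20 + 22×35 + 21×15 + 15×25 = 2520.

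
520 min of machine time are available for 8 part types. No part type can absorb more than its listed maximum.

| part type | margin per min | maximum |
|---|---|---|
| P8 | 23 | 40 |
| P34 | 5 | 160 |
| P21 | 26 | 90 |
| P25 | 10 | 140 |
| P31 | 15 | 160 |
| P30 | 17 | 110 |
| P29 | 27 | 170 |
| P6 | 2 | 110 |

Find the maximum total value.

Order the part types by margin per min: P29 27 > P21 26 > P8 23 > P30 17 > P31 15 > P25 10 > P34 5 > P6 2.
P29 takes 170 to reach its cap of 170 ; 350 left.
P21 takes 90 to reach its cap of 90 ; 260 left.
P8: +40 to 40 (cap) ; 220 left.
P30: +110 to 110 (cap) ; 110 left.
P31: +110 (room for 160) → 110. Pool exhausted.
Total = 23×40 + 26×90 + 15×110 + 17×110 + 27×170 = 11370.

11370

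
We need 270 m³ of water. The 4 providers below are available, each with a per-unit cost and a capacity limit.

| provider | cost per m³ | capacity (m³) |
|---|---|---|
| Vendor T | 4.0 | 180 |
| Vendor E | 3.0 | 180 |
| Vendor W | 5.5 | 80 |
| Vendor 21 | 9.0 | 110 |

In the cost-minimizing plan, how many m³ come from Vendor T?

Fill from the cheapest provider first.
Vendor E (3.0): use full 180 → 90 m³ to go.
Vendor T at 4.0: take 90 of its 180 → requirement met.
Vendor W, Vendor 21: unused.

90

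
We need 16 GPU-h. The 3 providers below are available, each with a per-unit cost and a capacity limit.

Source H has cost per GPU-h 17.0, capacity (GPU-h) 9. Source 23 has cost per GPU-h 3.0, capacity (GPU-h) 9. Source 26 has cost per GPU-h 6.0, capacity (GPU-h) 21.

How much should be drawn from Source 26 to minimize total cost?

Use providers in increasing cost order.
Source 23 (3.0): use full 9 ; 7 GPU-h to go.
Take 7 from Source 26 at 6.0 to finish.
Source H: unused.

7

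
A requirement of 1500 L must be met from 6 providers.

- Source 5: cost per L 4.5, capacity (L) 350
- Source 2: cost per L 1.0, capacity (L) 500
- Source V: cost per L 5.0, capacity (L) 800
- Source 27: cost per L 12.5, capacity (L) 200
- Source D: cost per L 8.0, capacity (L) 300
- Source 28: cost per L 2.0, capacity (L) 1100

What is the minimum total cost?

2500

Fill from the cheapest provider first.
Take 500 from Source 2 at 1.0 ; need 1000 more.
Take 1000 from Source 28 at 2.0 to finish.
Source 5, Source V, Source D, Source 27: unused.
Cost = 500×1.0 + 1000×2.0 = 2500.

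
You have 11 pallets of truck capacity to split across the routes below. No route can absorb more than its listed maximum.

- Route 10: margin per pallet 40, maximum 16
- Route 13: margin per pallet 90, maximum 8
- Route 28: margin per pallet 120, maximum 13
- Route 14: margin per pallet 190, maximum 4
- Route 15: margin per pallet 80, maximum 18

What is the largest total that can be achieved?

Rank by margin per pallet: Route 14 190 > Route 28 120 > Route 13 90 > Route 15 80 > Route 10 40.
Route 14 takes 4 to reach its cap of 4 → 7 left.
Route 28 has room for 13 but only 7 remain, so it gets 7.
Total = 120×7 + 190×4 = 1600.

1600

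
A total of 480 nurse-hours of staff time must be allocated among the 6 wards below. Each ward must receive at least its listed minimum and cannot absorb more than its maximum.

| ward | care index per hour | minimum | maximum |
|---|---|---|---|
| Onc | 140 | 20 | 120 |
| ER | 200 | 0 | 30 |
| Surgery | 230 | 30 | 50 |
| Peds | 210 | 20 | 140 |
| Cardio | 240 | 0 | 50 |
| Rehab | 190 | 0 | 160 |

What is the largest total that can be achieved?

96300

Meeting every minimum uses 20+0+30+20+0+0 = 70 nurse-hours, leaving 410.
Highest care index per hour first: Cardio 240 > Surgery 230 > Peds 210 > ER 200 > Rehab 190 > Onc 140.
Cardio takes 50 more to reach its cap of 50 — 360 left.
Surgery takes 20 more to reach its cap of 50 — 340 left.
Give Peds 120 more to hit its cap of 140 — 220 left.
Give ER 30 more to hit its cap of 30 — 190 left.
Give Rehab 160 more to hit its cap of 160 — 30 left.
Onc: +30 (room for 100) → 50. Pool exhausted.
Total = 140×50 + 200×30 + 230×50 + 210×140 + 240×50 + 190×160 = 96300.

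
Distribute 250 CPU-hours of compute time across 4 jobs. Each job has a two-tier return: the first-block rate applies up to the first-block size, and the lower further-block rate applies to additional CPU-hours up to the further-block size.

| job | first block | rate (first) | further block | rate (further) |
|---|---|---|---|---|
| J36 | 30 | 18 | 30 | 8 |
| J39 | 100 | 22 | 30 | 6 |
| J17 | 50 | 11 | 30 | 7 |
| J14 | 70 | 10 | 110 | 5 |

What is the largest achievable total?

Treat each block as its own option and order by rate: J39/tier1 22 > J36/tier1 18 > J17/tier1 11 > J14/tier1 10 > J36/tier2 8 > J17/tier2 7 > J39/tier2 6 > J14/tier2 5.
J39 tier1 at 22: fill all 100 → 150 left.
Fill J36 tier1 block (30 at 18) → 120 left.
J17/tier1 (11): +50 → 70 left.
Fill J14 tier1 block (70 at 10) → 0 left.
Total = 22×100 + 18×30 + 11×50 + 10×70 = 3990.

3990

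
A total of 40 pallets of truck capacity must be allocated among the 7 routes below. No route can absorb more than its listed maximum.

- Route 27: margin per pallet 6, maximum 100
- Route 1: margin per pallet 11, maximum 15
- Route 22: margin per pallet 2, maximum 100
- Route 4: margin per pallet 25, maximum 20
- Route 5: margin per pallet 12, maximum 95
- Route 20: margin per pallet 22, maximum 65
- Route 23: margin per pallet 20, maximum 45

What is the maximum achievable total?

940

Rank by margin per pallet: Route 4 25 > Route 20 22 > Route 23 20 > Route 5 12 > Route 1 11 > Route 27 6 > Route 22 2.
Route 4: +20 to 20 (cap) → 20 left.
Route 20 has room for 65 but only 20 remain, so it gets 20.
Total = 25×20 + 22×20 = 940.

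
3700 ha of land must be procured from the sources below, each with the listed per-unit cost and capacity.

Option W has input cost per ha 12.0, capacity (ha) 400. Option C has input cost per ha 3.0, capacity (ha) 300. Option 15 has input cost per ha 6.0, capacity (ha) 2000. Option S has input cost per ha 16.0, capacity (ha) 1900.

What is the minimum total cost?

33700

Use sources in increasing cost order.
Option C (3.0): use full 300 ; 3400 ha to go.
Option 15 at 6.0: take all 2000 ha ; 1400 still needed.
Option W at 12.0: take all 400 ha ; 1000 still needed.
Option S at 16.0: take 1000 of its 1900 ; requirement met.
Cost = 300×3.0 + 2000×6.0 + 400×12.0 + 1000×16.0 = 33700.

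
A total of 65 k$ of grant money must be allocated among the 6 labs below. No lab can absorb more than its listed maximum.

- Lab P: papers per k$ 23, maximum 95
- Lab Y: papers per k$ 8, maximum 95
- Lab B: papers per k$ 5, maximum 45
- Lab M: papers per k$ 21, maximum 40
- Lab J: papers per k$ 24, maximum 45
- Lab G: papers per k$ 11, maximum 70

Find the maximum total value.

1540

Rank by papers per k$: Lab J 24 > Lab P 23 > Lab M 21 > Lab G 11 > Lab Y 8 > Lab B 5.
Lab J: +45 to 45 (cap) — 20 left.
Only 20 left; Lab P takes them to reach 20.
Total = 23×20 + 24×45 = 1540.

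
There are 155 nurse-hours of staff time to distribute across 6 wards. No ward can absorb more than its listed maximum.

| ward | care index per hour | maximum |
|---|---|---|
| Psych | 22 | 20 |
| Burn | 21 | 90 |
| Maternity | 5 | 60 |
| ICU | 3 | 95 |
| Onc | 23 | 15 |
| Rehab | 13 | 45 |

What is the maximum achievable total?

Rank by care index per hour: Onc 23 > Psych 22 > Burn 21 > Rehab 13 > Maternity 5 > ICU 3.
Onc: +15 to 15 (cap) — 140 left.
Give Psych 20 to hit its cap of 20 — 120 left.
Burn: +90 to 90 (cap) — 30 left.
Only 30 left; Rehab takes them to reach 30.
Total = 22×20 + 21×90 + 23×15 + 13×30 = 3065.

3065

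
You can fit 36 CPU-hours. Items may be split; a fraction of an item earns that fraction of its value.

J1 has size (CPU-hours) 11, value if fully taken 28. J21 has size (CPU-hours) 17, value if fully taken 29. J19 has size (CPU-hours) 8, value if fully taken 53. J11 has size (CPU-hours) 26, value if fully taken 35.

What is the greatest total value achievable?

Rank by value-to-size ratio: J19 53/8≈6.62, J1 28/11≈2.55, J21 29/17≈1.71, J11 35/26≈1.35.
J19: take in full, 8 CPU-hours for value 53 — 28 left.
All 11 CPU-hours of J1 fit (value 28) — 17 remain.
All 17 CPU-hours of J21 fit (value 29) — 0 remain.
Total value = 110.

110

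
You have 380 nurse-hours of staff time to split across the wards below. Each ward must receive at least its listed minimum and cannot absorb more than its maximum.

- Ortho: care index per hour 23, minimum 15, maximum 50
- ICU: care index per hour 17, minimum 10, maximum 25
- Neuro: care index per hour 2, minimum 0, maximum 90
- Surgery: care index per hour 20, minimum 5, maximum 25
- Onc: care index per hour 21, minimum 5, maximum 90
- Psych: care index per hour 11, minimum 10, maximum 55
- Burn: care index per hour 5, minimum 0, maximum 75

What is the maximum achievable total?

Meeting every minimum uses 15+10+0+5+5+10+0 = 45 nurse-hours, leaving 335.
Highest care index per hour first: Ortho 23 > Onc 21 > Surgery 20 > ICU 17 > Psych 11 > Burn 5 > Neuro 2.
Ortho takes 35 more to reach its cap of 50 ; 300 left.
Onc takes 85 more to reach its cap of 90 ; 215 left.
Surgery: +20 to 25 (cap) ; 195 left.
ICU: +15 to 25 (cap) ; 180 left.
Psych: +45 to 55 (cap) ; 135 left.
Burn takes 75 more to reach its cap of 75 ; 60 left.
Only 60 left; Neuro takes them to reach 60.
Total = 23×50 + 17×25 + 2×60 + 20×25 + 21×90 + 11×55 + 5×75 = 5065.

5065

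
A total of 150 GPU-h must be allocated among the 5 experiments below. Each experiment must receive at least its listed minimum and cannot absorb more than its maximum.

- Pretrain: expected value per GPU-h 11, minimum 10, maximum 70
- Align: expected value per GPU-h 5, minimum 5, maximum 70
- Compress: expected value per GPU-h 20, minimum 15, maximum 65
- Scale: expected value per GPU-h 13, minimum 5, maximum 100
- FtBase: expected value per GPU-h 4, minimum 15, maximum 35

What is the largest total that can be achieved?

Meeting every minimum uses 10+5+15+5+15 = 50 GPU-h, leaving 100.
Highest expected value per GPU-h first: Compress 20 > Scale 13 > Pretrain 11 > Align 5 > FtBase 4.
Give Compress 50 more to hit its cap of 65 ; 50 left.
Scale has room for 95 more but only 50 remain, so it gets 55.
Total = 11×10 + 5×5 + 20×65 + 13×55 + 4×15 = 2210.

2210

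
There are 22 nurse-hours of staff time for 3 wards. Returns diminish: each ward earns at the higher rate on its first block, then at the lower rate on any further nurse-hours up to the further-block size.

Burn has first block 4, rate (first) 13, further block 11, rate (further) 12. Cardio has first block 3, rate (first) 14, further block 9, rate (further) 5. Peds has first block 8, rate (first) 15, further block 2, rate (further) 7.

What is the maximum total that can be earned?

298

Treat each block as its own option and order by rate: Peds/T1 15 > Cardio/T1 14 > Burn/T1 13 > Burn/T2 12 > Peds/T2 7 > Cardio/T2 5.
Peds T1 at 15: fill all 8 — 14 left.
Cardio/T1 (14): +3 — 11 left.
Burn/T1 (13): +4 — 7 left.
Burn/T2: +7 of 11 at 12; pool empty.
Total = 15×8 + 14×3 + 13×4 + 12×7 = 298.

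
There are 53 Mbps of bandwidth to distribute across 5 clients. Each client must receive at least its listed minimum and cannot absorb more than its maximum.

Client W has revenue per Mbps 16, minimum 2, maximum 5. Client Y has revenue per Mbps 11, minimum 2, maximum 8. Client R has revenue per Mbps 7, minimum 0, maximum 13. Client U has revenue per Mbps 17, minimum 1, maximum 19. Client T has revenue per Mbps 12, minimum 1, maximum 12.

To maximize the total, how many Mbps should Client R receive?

Meeting every minimum uses 2+2+0+1+1 = 6 Mbps, leaving 47.
Order the clients by revenue per Mbps: Client U 17 > Client W 16 > Client T 12 > Client Y 11 > Client R 7.
Give Client U 18 more to hit its cap of 19 — 29 left.
Client W takes 3 more to reach its cap of 5 — 26 left.
Give Client T 11 more to hit its cap of 12 — 15 left.
Client Y takes 6 more to reach its cap of 8 — 9 left.
Client R has room for 13 more but only 9 remain, so it gets 9.

9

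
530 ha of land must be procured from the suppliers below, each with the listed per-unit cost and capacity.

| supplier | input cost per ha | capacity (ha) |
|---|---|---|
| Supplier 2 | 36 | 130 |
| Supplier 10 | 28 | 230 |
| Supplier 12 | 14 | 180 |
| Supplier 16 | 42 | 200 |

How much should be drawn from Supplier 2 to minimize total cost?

120

Use suppliers in increasing cost order.
Supplier 12 (14): use full 180 — 350 ha to go.
Supplier 10 at 28: take all 230 ha — 120 still needed.
Take 120 from Supplier 2 at 36 to finish.
Supplier 16: unused.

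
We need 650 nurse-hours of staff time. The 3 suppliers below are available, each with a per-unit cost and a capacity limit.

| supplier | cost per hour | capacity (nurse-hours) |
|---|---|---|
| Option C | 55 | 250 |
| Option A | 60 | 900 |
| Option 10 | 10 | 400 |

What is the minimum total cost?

Fill from the cheapest supplier first.
Take 400 from Option 10 at 10 ; need 250 more.
Option C (55): use full 250 ; 0 nurse-hours to go.
Option A: unused.
Cost = 400×10 + 250×55 = 17750.

17750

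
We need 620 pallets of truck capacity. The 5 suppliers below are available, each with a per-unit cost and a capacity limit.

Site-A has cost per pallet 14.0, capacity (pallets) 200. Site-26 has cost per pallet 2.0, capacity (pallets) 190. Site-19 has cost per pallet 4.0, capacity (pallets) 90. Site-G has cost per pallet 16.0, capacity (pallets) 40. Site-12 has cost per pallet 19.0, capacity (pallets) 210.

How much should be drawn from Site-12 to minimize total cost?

100

Use suppliers in increasing cost order.
Site-26 (2.0): use full 190 ; 430 pallets to go.
Site-19 (4.0): use full 90 ; 340 pallets to go.
Site-A (14.0): use full 200 ; 140 pallets to go.
Site-G at 16.0: take all 40 pallets ; 100 still needed.
Take 100 from Site-12 at 19.0 to finish.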